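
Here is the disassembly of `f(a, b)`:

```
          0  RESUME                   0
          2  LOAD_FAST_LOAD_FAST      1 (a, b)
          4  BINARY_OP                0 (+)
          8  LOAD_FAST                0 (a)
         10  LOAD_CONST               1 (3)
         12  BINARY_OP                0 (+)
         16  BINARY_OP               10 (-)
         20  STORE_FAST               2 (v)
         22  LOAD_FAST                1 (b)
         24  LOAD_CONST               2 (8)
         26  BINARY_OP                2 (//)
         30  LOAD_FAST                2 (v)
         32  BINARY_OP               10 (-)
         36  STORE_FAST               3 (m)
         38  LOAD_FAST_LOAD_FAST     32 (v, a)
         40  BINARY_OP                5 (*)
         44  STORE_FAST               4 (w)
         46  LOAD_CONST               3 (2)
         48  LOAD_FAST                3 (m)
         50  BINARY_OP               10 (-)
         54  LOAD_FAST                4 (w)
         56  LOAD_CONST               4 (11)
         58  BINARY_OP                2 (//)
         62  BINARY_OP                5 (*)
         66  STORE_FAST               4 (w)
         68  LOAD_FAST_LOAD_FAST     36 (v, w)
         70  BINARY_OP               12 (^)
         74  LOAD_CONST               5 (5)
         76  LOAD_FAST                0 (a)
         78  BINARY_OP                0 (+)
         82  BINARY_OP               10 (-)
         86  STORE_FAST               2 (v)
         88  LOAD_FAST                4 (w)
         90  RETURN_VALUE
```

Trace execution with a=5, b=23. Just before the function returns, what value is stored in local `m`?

LOAD_FAST_LOAD_FAST a,b → push 5,23. Stack: [5, 23]
BINARY_OP + → 5 + 23 = 28. Stack: [28]
LOAD_FAST a → push 5. Stack: [28, 5]
LOAD_CONST → push 3. Stack: [28, 5, 3]
BINARY_OP + → 5 + 3 = 8. Stack: [28, 8]
BINARY_OP - → 28 - 8 = 20. Stack: [20]
STORE_FAST v → v=20. Stack: []
LOAD_FAST b → push 23. Stack: [23]
LOAD_CONST → push 8. Stack: [23, 8]
BINARY_OP // → 23 // 8 = 2. Stack: [2]
LOAD_FAST v → push 20. Stack: [2, 20]
BINARY_OP - → 2 - 20 = -18. Stack: [-18]
STORE_FAST m → m=-18. Stack: []
LOAD_FAST_LOAD_FAST v,a → push 20,5. Stack: [20, 5]
BINARY_OP * → 20 * 5 = 100. Stack: [100]
STORE_FAST w → w=100. Stack: []
LOAD_CONST → push 2. Stack: [2]
LOAD_FAST m → push -18. Stack: [2, -18]
BINARY_OP - → 2 - -18 = 20. Stack: [20]
LOAD_FAST w → push 100. Stack: [20, 100]
LOAD_CONST → push 11. Stack: [20, 100, 11]
BINARY_OP // → 100 // 11 = 9. Stack: [20, 9]
BINARY_OP * → 20 * 9 = 180. Stack: [180]
STORE_FAST w → w=180. Stack: []
LOAD_FAST_LOAD_FAST v,w → push 20,180. Stack: [20, 180]
BINARY_OP ^ → 20 ^ 180 = 160. Stack: [160]
LOAD_CONST → push 5. Stack: [160, 5]
LOAD_FAST a → push 5. Stack: [160, 5, 5]
BINARY_OP + → 5 + 5 = 10. Stack: [160, 10]
BINARY_OP - → 160 - 10 = 150. Stack: [150]
STORE_FAST v → v=150. Stack: []
LOAD_FAST w → push 180. Stack: [180]
RETURN_VALUE → return 180.

-18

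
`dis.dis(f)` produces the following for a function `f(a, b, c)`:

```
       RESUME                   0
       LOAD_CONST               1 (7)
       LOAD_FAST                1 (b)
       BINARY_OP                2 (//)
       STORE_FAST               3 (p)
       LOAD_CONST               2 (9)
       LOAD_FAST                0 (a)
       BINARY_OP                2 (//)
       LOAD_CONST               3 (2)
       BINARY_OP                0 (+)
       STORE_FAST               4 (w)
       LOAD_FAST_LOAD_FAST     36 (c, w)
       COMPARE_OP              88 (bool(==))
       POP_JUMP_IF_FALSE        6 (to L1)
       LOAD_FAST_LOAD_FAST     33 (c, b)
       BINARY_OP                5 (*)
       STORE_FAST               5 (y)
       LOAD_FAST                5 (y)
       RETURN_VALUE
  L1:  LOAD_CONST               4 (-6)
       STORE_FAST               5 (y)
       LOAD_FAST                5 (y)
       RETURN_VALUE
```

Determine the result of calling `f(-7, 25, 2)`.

LOAD_CONST → push 7. Stack: [7]
LOAD_FAST b → push 25. Stack: [7, 25]
BINARY_OP // → 7 // 25 = 0. Stack: [0]
STORE_FAST p → p=0. Stack: []
LOAD_CONST → push 9. Stack: [9]
LOAD_FAST a → push -7. Stack: [9, -7]
BINARY_OP // → 9 // -7 = -2. Stack: [-2]
LOAD_CONST → push 2. Stack: [-2, 2]
BINARY_OP + → -2 + 2 = 0. Stack: [0]
STORE_FAST w → w=0. Stack: []
LOAD_FAST_LOAD_FAST c,w → push 2,0. Stack: [2, 0]
COMPARE_OP bool(==) → 2 vs 0 = False. Stack: [False]
POP_JUMP_IF_FALSE → pop False; jump. Stack: []
LOAD_CONST → push -6. Stack: [-6]
STORE_FAST y → y=-6. Stack: []
LOAD_FAST y → push -6. Stack: [-6]
RETURN_VALUE → return -6.

-6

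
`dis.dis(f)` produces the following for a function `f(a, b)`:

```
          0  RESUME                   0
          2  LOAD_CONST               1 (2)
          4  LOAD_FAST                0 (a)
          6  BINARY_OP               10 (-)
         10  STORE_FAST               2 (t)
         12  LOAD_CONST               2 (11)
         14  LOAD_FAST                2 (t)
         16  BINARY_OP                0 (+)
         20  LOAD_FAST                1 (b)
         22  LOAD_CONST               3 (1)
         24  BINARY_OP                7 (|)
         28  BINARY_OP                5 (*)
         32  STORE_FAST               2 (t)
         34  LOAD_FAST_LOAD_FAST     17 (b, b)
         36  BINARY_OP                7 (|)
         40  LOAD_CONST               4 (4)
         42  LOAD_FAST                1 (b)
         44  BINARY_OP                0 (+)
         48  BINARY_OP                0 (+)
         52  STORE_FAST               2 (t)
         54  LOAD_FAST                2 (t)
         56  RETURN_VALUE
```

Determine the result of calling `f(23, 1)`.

6

LOAD_CONST → push 2. Stack: [2]
LOAD_FAST a → push 23. Stack: [2, 23]
BINARY_OP - → 2 - 23 = -21. Stack: [-21]
STORE_FAST t → t=-21. Stack: []
LOAD_CONST → push 11. Stack: [11]
LOAD_FAST t → push -21. Stack: [11, -21]
BINARY_OP + → 11 + -21 = -10. Stack: [-10]
LOAD_FAST b → push 1. Stack: [-10, 1]
LOAD_CONST → push 1. Stack: [-10, 1, 1]
BINARY_OP | → 1 | 1 = 1. Stack: [-10, 1]
BINARY_OP * → -10 * 1 = -10. Stack: [-10]
STORE_FAST t → t=-10. Stack: []
LOAD_FAST_LOAD_FAST b,b → push 1,1. Stack: [1, 1]
BINARY_OP | → 1 | 1 = 1. Stack: [1]
LOAD_CONST → push 4. Stack: [1, 4]
LOAD_FAST b → push 1. Stack: [1, 4, 1]
BINARY_OP + → 4 + 1 = 5. Stack: [1, 5]
BINARY_OP + → 1 + 5 = 6. Stack: [6]
STORE_FAST t → t=6. Stack: []
LOAD_FAST t → push 6. Stack: [6]
RETURN_VALUE → return 6.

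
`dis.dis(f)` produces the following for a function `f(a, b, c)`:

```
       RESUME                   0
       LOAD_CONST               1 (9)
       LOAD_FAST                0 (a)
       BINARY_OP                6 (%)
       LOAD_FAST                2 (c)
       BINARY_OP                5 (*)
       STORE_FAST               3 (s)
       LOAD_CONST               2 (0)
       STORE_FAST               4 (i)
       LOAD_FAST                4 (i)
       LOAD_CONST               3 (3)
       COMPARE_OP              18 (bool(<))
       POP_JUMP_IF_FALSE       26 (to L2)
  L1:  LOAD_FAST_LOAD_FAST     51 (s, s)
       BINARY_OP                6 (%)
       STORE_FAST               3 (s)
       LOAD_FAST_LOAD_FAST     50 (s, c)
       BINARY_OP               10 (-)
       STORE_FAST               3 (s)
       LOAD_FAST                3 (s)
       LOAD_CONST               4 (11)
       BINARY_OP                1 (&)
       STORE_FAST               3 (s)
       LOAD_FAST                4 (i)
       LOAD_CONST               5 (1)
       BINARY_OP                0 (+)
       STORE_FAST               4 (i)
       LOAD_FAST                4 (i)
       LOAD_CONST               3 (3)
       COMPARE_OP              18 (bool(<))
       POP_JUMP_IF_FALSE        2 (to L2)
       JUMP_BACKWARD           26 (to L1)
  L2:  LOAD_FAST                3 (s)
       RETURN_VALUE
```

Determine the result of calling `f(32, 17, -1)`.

LOAD_CONST → push 9
LOAD_FAST a → push 32
BINARY_OP % → 9 % 32 = 9
LOAD_FAST c → push -1
BINARY_OP * → 9 * -1 = -9
STORE_FAST s → s=-9
LOAD_CONST → push 0
STORE_FAST i → i=0
LOAD_FAST i → push 0
LOAD_CONST → push 3
COMPARE_OP bool(<) → 0 vs 3 = True
POP_JUMP_IF_FALSE → pop True; no jump
LOAD_FAST_LOAD_FAST s,s → push -9,-9
BINARY_OP % → -9 % -9 = 0
STORE_FAST s → s=0
LOAD_FAST_LOAD_FAST s,c → push 0,-1
BINARY_OP - → 0 - -1 = 1
STORE_FAST s → s=1
LOAD_FAST s → push 1
LOAD_CONST → push 11
BINARY_OP & → 1 & 11 = 1
STORE_FAST s → s=1
LOAD_FAST i → push 0
LOAD_CONST → push 1
BINARY_OP + → 0 + 1 = 1
STORE_FAST i → i=1
LOAD_FAST i → push 1
LOAD_CONST → push 3
COMPARE_OP bool(<) → 1 vs 3 = True
POP_JUMP_IF_FALSE → pop True; no jump
LOAD_FAST_LOAD_FAST s,s → push 1,1
BINARY_OP % → 1 % 1 = 0
STORE_FAST s → s=0
LOAD_FAST_LOAD_FAST s,c → push 0,-1
BINARY_OP - → 0 - -1 = 1
STORE_FAST s → s=1
LOAD_FAST s → push 1
LOAD_CONST → push 11
BINARY_OP & → 1 & 11 = 1
STORE_FAST s → s=1
LOAD_FAST i → push 1
LOAD_CONST → push 1
BINARY_OP + → 1 + 1 = 2
STORE_FAST i → i=2
LOAD_FAST i → push 2
LOAD_CONST → push 3
COMPARE_OP bool(<) → 2 vs 3 = True
POP_JUMP_IF_FALSE → pop True; no jump
LOAD_FAST_LOAD_FAST s,s → push 1,1
BINARY_OP % → 1 % 1 = 0
STORE_FAST s → s=0
LOAD_FAST_LOAD_FAST s,c → push 0,-1
BINARY_OP - → 0 - -1 = 1
STORE_FAST s → s=1
LOAD_FAST s → push 1
LOAD_CONST → push 11
BINARY_OP & → 1 & 11 = 1
STORE_FAST s → s=1
LOAD_FAST i → push 2
LOAD_CONST → push 1
BINARY_OP + → 2 + 1 = 3
STORE_FAST i → i=3
LOAD_FAST i → push 3
LOAD_CONST → push 3
COMPARE_OP bool(<) → 3 vs 3 = False
POP_JUMP_IF_FALSE → pop False; jump
LOAD_FAST s → push 1
RETURN_VALUE → return 1.

1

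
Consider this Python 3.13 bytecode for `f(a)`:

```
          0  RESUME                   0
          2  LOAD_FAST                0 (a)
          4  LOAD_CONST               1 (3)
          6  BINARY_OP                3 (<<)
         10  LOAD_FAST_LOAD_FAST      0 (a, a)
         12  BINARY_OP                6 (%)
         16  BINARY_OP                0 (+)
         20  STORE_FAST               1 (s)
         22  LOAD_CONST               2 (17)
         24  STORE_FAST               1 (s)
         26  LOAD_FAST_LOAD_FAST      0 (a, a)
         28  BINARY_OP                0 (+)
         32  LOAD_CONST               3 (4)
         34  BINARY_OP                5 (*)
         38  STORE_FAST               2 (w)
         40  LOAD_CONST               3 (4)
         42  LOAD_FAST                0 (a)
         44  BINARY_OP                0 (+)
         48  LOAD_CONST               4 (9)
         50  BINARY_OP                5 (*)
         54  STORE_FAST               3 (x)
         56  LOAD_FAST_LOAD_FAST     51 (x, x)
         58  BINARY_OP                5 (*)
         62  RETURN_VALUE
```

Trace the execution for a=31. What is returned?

LOAD_FAST a → push 31. Stack: [31]
LOAD_CONST → push 3. Stack: [31, 3]
BINARY_OP << → 31 << 3 = 248. Stack: [248]
LOAD_FAST_LOAD_FAST a,a → push 31,31. Stack: [248, 31, 31]
BINARY_OP % → 31 % 31 = 0. Stack: [248, 0]
BINARY_OP + → 248 + 0 = 248. Stack: [248]
STORE_FAST s → s=248. Stack: []
LOAD_CONST → push 17. Stack: [17]
STORE_FAST s → s=17. Stack: []
LOAD_FAST_LOAD_FAST a,a → push 31,31. Stack: [31, 31]
BINARY_OP + → 31 + 31 = 62. Stack: [62]
LOAD_CONST → push 4. Stack: [62, 4]
BINARY_OP * → 62 * 4 = 248. Stack: [248]
STORE_FAST w → w=248. Stack: []
LOAD_CONST → push 4. Stack: [4]
LOAD_FAST a → push 31. Stack: [4, 31]
BINARY_OP + → 4 + 31 = 35. Stack: [35]
LOAD_CONST → push 9. Stack: [35, 9]
BINARY_OP * → 35 * 9 = 315. Stack: [315]
STORE_FAST x → x=315. Stack: []
LOAD_FAST_LOAD_FAST x,x → push 315,315. Stack: [315, 315]
BINARY_OP * → 315 * 315 = 99225. Stack: [99225]
RETURN_VALUE → return 99225.

99225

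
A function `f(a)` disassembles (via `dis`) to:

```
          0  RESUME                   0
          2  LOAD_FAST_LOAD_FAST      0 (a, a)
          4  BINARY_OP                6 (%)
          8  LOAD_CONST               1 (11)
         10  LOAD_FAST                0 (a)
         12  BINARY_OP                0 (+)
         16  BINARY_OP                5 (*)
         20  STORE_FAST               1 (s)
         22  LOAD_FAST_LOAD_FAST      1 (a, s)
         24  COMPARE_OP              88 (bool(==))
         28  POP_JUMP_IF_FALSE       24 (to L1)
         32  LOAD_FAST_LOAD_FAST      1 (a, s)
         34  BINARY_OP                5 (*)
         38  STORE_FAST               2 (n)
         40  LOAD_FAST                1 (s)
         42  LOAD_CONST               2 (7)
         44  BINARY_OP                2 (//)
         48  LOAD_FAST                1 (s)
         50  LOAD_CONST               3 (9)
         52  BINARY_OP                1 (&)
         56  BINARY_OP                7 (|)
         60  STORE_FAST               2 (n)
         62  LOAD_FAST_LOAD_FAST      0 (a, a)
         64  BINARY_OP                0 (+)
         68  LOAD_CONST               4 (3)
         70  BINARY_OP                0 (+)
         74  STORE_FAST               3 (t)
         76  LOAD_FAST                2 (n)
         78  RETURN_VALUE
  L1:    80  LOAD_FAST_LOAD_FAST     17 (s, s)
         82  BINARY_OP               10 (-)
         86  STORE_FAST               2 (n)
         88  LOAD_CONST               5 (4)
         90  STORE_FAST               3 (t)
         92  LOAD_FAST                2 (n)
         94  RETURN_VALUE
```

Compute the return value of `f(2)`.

LOAD_FAST_LOAD_FAST a,a → push 2,2. Stack: [2, 2]
BINARY_OP % → 2 % 2 = 0. Stack: [0]
LOAD_CONST → push 11. Stack: [0, 11]
LOAD_FAST a → push 2. Stack: [0, 11, 2]
BINARY_OP + → 11 + 2 = 13. Stack: [0, 13]
BINARY_OP * → 0 * 13 = 0. Stack: [0]
STORE_FAST s → s=0. Stack: []
LOAD_FAST_LOAD_FAST a,s → push 2,0. Stack: [2, 0]
COMPARE_OP bool(==) → 2 vs 0 = False. Stack: [False]
POP_JUMP_IF_FALSE → pop False; jump. Stack: []
LOAD_FAST_LOAD_FAST s,s → push 0,0. Stack: [0, 0]
BINARY_OP - → 0 - 0 = 0. Stack: [0]
STORE_FAST n → n=0. Stack: []
LOAD_CONST → push 4. Stack: [4]
STORE_FAST t → t=4. Stack: []
LOAD_FAST n → push 0. Stack: [0]
RETURN_VALUE → return 0.

0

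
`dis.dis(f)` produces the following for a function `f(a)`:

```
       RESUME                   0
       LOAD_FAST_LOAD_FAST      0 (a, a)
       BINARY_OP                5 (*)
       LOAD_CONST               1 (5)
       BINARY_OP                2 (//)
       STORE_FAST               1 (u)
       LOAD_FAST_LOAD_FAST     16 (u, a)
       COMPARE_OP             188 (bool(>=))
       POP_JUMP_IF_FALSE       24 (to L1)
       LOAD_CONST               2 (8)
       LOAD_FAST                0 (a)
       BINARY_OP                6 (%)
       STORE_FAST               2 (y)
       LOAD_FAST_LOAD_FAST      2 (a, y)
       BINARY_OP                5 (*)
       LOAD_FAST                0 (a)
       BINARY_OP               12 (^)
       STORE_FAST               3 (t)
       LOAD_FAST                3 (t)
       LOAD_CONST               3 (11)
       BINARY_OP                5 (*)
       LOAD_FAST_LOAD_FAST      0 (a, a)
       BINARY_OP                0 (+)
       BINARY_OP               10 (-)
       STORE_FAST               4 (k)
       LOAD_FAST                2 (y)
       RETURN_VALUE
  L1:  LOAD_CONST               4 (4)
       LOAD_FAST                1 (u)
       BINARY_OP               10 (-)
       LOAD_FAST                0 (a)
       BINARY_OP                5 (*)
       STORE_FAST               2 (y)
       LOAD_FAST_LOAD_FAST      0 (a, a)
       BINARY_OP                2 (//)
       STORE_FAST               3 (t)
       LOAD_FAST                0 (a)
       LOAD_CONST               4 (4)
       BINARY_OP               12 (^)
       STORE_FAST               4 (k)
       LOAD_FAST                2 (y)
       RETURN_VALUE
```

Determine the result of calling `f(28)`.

LOAD_FAST_LOAD_FAST a,a → push 28,28. Stack: [28, 28]
BINARY_OP * → 28 * 28 = 784. Stack: [784]
LOAD_CONST → push 5. Stack: [784, 5]
BINARY_OP // → 784 // 5 = 156. Stack: [156]
STORE_FAST u → u=156. Stack: []
LOAD_FAST_LOAD_FAST u,a → push 156,28. Stack: [156, 28]
COMPARE_OP bool(>=) → 156 vs 28 = True. Stack: [True]
POP_JUMP_IF_FALSE → pop True; no jump. Stack: []
LOAD_CONST → push 8. Stack: [8]
LOAD_FAST a → push 28. Stack: [8, 28]
BINARY_OP % → 8 % 28 = 8. Stack: [8]
STORE_FAST y → y=8. Stack: []
LOAD_FAST_LOAD_FAST a,y → push 28,8. Stack: [28, 8]
BINARY_OP * → 28 * 8 = 224. Stack: [224]
LOAD_FAST a → push 28. Stack: [224, 28]
BINARY_OP ^ → 224 ^ 28 = 252. Stack: [252]
STORE_FAST t → t=252. Stack: []
LOAD_FAST t → push 252. Stack: [252]
LOAD_CONST → push 11. Stack: [252, 11]
BINARY_OP * → 252 * 11 = 2772. Stack: [2772]
LOAD_FAST_LOAD_FAST a,a → push 28,28. Stack: [2772, 28, 28]
BINARY_OP + → 28 + 28 = 56. Stack: [2772, 56]
BINARY_OP - → 2772 - 56 = 2716. Stack: [2716]
STORE_FAST k → k=2716. Stack: []
LOAD_FAST y → push 8. Stack: [8]
RETURN_VALUE → return 8.

8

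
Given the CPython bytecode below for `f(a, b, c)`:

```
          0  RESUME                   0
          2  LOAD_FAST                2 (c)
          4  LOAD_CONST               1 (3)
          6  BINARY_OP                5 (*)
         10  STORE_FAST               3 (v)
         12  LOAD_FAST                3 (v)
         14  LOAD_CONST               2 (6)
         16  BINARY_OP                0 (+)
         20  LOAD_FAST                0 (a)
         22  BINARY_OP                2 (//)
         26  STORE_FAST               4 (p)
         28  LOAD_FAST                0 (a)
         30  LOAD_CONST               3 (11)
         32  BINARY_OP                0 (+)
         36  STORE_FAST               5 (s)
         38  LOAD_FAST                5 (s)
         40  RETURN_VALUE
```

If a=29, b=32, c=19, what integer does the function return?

40

LOAD_FAST c → push 19. Stack: [19]
LOAD_CONST → push 3. Stack: [19, 3]
BINARY_OP * → 19 * 3 = 57. Stack: [57]
STORE_FAST v → v=57. Stack: []
LOAD_FAST v → push 57. Stack: [57]
LOAD_CONST → push 6. Stack: [57, 6]
BINARY_OP + → 57 + 6 = 63. Stack: [63]
LOAD_FAST a → push 29. Stack: [63, 29]
BINARY_OP // → 63 // 29 = 2. Stack: [2]
STORE_FAST p → p=2. Stack: []
LOAD_FAST a → push 29. Stack: [29]
LOAD_CONST → push 11. Stack: [29, 11]
BINARY_OP + → 29 + 11 = 40. Stack: [40]
STORE_FAST s → s=40. Stack: []
LOAD_FAST s → push 40. Stack: [40]
RETURN_VALUE → return 40.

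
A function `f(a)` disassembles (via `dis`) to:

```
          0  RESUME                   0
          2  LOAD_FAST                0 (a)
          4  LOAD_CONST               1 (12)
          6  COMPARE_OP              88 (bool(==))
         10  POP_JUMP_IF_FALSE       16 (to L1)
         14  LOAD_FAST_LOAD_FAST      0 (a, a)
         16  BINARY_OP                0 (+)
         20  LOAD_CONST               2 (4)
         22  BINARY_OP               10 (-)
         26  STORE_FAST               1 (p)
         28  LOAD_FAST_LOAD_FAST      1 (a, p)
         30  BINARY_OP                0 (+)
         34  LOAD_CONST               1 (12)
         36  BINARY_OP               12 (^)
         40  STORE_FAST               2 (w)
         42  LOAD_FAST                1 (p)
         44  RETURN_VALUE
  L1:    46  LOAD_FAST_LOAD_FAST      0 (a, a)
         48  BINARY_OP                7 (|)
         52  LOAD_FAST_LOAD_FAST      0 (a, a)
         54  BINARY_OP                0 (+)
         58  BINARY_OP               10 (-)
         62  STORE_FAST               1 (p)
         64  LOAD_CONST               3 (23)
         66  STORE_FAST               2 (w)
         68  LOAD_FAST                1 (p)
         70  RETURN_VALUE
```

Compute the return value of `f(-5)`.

LOAD_FAST a → push -5. Stack: [-5]
LOAD_CONST → push 12. Stack: [-5, 12]
COMPARE_OP bool(==) → -5 vs 12 = False. Stack: [False]
POP_JUMP_IF_FALSE → pop False; jump. Stack: []
LOAD_FAST_LOAD_FAST a,a → push -5,-5. Stack: [-5, -5]
BINARY_OP | → -5 | -5 = -5. Stack: [-5]
LOAD_FAST_LOAD_FAST a,a → push -5,-5. Stack: [-5, -5, -5]
BINARY_OP + → -5 + -5 = -10. Stack: [-5, -10]
BINARY_OP - → -5 - -10 = 5. Stack: [5]
STORE_FAST p → p=5. Stack: []
LOAD_CONST → push 23. Stack: [23]
STORE_FAST w → w=23. Stack: []
LOAD_FAST p → push 5. Stack: [5]
RETURN_VALUE → return 5.

5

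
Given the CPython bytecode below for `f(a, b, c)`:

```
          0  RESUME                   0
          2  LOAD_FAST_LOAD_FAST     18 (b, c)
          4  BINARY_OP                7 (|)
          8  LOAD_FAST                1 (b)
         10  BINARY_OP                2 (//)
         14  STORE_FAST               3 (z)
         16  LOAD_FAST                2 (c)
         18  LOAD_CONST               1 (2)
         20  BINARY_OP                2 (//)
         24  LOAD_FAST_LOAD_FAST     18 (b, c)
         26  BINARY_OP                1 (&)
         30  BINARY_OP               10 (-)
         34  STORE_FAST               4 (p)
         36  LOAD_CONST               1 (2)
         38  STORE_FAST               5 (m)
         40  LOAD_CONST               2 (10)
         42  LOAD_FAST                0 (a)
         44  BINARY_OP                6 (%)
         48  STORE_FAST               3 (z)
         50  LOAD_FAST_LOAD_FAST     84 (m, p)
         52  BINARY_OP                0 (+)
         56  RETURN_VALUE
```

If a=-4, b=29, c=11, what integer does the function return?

LOAD_FAST_LOAD_FAST b,c → push 29,11. Stack: [29, 11]
BINARY_OP | → 29 | 11 = 31. Stack: [31]
LOAD_FAST b → push 29. Stack: [31, 29]
BINARY_OP // → 31 // 29 = 1. Stack: [1]
STORE_FAST z → z=1. Stack: []
LOAD_FAST c → push 11. Stack: [11]
LOAD_CONST → push 2. Stack: [11, 2]
BINARY_OP // → 11 // 2 = 5. Stack: [5]
LOAD_FAST_LOAD_FAST b,c → push 29,11. Stack: [5, 29, 11]
BINARY_OP & → 29 & 11 = 9. Stack: [5, 9]
BINARY_OP - → 5 - 9 = -4. Stack: [-4]
STORE_FAST p → p=-4. Stack: []
LOAD_CONST → push 2. Stack: [2]
STORE_FAST m → m=2. Stack: []
LOAD_CONST → push 10. Stack: [10]
LOAD_FAST a → push -4. Stack: [10, -4]
BINARY_OP % → 10 % -4 = -2. Stack: [-2]
STORE_FAST z → z=-2. Stack: []
LOAD_FAST_LOAD_FAST m,p → push 2,-4. Stack: [2, -4]
BINARY_OP + → 2 + -4 = -2. Stack: [-2]
RETURN_VALUE → return -2.

-2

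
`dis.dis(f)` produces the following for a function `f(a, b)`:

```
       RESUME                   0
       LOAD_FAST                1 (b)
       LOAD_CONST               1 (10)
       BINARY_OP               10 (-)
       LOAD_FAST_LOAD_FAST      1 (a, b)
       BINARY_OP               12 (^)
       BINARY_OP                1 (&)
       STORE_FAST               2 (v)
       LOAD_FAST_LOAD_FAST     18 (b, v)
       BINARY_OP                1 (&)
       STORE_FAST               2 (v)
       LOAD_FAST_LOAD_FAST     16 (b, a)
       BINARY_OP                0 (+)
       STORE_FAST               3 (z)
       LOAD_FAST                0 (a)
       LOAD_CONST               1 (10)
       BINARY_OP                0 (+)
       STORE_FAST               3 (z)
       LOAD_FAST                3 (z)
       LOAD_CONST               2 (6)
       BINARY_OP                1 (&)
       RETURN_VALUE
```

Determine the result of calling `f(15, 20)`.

LOAD_FAST b → push 20. Stack: [20]
LOAD_CONST → push 10. Stack: [20, 10]
BINARY_OP - → 20 - 10 = 10. Stack: [10]
LOAD_FAST_LOAD_FAST a,b → push 15,20. Stack: [10, 15, 20]
BINARY_OP ^ → 15 ^ 20 = 27. Stack: [10, 27]
BINARY_OP & → 10 & 27 = 10. Stack: [10]
STORE_FAST v → v=10. Stack: []
LOAD_FAST_LOAD_FAST b,v → push 20,10. Stack: [20, 10]
BINARY_OP & → 20 & 10 = 0. Stack: [0]
STORE_FAST v → v=0. Stack: []
LOAD_FAST_LOAD_FAST b,a → push 20,15. Stack: [20, 15]
BINARY_OP + → 20 + 15 = 35. Stack: [35]
STORE_FAST z → z=35. Stack: []
LOAD_FAST a → push 15. Stack: [15]
LOAD_CONST → push 10. Stack: [15, 10]
BINARY_OP + → 15 + 10 = 25. Stack: [25]
STORE_FAST z → z=25. Stack: []
LOAD_FAST z → push 25. Stack: [25]
LOAD_CONST → push 6. Stack: [25, 6]
BINARY_OP & → 25 & 6 = 0. Stack: [0]
RETURN_VALUE → return 0.

0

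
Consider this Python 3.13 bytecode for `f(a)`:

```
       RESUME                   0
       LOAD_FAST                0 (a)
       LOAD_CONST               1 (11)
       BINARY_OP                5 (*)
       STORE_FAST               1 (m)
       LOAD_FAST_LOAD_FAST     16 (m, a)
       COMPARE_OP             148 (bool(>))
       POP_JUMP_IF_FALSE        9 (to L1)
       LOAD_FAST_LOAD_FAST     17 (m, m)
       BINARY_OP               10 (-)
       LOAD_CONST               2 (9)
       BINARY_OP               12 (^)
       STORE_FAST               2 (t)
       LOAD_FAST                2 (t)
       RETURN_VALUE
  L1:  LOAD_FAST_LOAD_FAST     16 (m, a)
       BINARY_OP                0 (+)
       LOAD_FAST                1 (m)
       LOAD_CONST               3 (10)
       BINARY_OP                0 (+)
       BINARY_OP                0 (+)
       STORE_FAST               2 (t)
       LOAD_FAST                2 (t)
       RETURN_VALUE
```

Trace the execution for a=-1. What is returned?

-13

LOAD_FAST a → push -1. Stack: [-1]
LOAD_CONST → push 11. Stack: [-1, 11]
BINARY_OP * → -1 * 11 = -11. Stack: [-11]
STORE_FAST m → m=-11. Stack: []
LOAD_FAST_LOAD_FAST m,a → push -11,-1. Stack: [-11, -1]
COMPARE_OP bool(>) → -11 vs -1 = False. Stack: [False]
POP_JUMP_IF_FALSE → pop False; jump. Stack: []
LOAD_FAST_LOAD_FAST m,a → push -11,-1. Stack: [-11, -1]
BINARY_OP + → -11 + -1 = -12. Stack: [-12]
LOAD_FAST m → push -11. Stack: [-12, -11]
LOAD_CONST → push 10. Stack: [-12, -11, 10]
BINARY_OP + → -11 + 10 = -1. Stack: [-12, -1]
BINARY_OP + → -12 + -1 = -13. Stack: [-13]
STORE_FAST t → t=-13. Stack: []
LOAD_FAST t → push -13. Stack: [-13]
RETURN_VALUE → return -13.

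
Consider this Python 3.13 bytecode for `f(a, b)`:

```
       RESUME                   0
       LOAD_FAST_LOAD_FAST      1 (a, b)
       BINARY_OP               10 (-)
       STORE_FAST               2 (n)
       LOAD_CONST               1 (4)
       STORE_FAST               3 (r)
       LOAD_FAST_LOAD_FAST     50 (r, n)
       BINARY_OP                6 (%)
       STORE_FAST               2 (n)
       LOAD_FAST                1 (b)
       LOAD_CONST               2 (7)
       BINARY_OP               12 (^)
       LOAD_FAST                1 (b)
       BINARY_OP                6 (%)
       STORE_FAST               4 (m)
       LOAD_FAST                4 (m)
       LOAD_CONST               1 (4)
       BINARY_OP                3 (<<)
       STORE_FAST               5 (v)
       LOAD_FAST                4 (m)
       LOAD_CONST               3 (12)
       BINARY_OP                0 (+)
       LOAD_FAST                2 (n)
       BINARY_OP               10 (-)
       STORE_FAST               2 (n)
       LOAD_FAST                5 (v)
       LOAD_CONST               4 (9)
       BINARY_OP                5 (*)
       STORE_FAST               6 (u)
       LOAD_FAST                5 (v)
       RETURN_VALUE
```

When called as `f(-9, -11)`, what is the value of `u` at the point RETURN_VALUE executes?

-432

LOAD_FAST_LOAD_FAST a,b → push -9,-11. Stack: [-9, -11]
BINARY_OP - → -9 - -11 = 2. Stack: [2]
STORE_FAST n → n=2. Stack: []
LOAD_CONST → push 4. Stack: [4]
STORE_FAST r → r=4. Stack: []
LOAD_FAST_LOAD_FAST r,n → push 4,2. Stack: [4, 2]
BINARY_OP % → 4 % 2 = 0. Stack: [0]
STORE_FAST n → n=0. Stack: []
LOAD_FAST b → push -11. Stack: [-11]
LOAD_CONST → push 7. Stack: [-11, 7]
BINARY_OP ^ → -11 ^ 7 = -14. Stack: [-14]
LOAD_FAST b → push -11. Stack: [-14, -11]
BINARY_OP % → -14 % -11 = -3. Stack: [-3]
STORE_FAST m → m=-3. Stack: []
LOAD_FAST m → push -3. Stack: [-3]
LOAD_CONST → push 4. Stack: [-3, 4]
BINARY_OP << → -3 << 4 = -48. Stack: [-48]
STORE_FAST v → v=-48. Stack: []
LOAD_FAST m → push -3. Stack: [-3]
LOAD_CONST → push 12. Stack: [-3, 12]
BINARY_OP + → -3 + 12 = 9. Stack: [9]
LOAD_FAST n → push 0. Stack: [9, 0]
BINARY_OP - → 9 - 0 = 9. Stack: [9]
STORE_FAST n → n=9. Stack: []
LOAD_FAST v → push -48. Stack: [-48]
LOAD_CONST → push 9. Stack: [-48, 9]
BINARY_OP * → -48 * 9 = -432. Stack: [-432]
STORE_FAST u → u=-432. Stack: []
LOAD_FAST v → push -48. Stack: [-48]
RETURN_VALUE → return -48.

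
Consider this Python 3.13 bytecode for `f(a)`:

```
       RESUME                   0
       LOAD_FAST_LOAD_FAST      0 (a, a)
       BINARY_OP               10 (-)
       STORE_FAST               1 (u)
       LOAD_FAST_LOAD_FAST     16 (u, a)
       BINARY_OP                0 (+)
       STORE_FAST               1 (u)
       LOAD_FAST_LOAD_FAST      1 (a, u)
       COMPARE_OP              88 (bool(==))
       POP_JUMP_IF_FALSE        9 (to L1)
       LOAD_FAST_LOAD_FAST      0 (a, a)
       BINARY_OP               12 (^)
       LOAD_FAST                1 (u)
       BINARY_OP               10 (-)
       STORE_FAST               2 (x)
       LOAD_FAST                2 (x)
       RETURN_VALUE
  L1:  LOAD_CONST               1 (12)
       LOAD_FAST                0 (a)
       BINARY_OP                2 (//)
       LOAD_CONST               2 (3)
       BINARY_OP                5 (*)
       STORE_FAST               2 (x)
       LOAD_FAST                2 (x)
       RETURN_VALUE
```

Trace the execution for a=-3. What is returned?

LOAD_FAST_LOAD_FAST a,a → push -3,-3. Stack: [-3, -3]
BINARY_OP - → -3 - -3 = 0. Stack: [0]
STORE_FAST u → u=0. Stack: []
LOAD_FAST_LOAD_FAST u,a → push 0,-3. Stack: [0, -3]
BINARY_OP + → 0 + -3 = -3. Stack: [-3]
STORE_FAST u → u=-3. Stack: []
LOAD_FAST_LOAD_FAST a,u → push -3,-3. Stack: [-3, -3]
COMPARE_OP bool(==) → -3 vs -3 = True. Stack: [True]
POP_JUMP_IF_FALSE → pop True; no jump. Stack: []
LOAD_FAST_LOAD_FAST a,a → push -3,-3. Stack: [-3, -3]
BINARY_OP ^ → -3 ^ -3 = 0. Stack: [0]
LOAD_FAST u → push -3. Stack: [0, -3]
BINARY_OP - → 0 - -3 = 3. Stack: [3]
STORE_FAST x → x=3. Stack: []
LOAD_FAST x → push 3. Stack: [3]
RETURN_VALUE → return 3.

3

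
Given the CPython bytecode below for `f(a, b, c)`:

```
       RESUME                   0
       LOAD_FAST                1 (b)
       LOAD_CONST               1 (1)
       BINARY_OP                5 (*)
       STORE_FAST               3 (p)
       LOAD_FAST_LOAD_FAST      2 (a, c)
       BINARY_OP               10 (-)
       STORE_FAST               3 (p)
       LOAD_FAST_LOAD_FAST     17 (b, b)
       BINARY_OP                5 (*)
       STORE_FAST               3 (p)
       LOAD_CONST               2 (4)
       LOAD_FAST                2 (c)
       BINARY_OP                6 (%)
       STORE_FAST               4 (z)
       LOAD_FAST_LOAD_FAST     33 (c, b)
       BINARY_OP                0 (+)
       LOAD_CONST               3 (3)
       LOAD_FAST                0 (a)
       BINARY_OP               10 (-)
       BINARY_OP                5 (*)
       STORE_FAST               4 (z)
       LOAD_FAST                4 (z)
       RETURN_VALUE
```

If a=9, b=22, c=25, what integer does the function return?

LOAD_FAST b → push 22. Stack: [22]
LOAD_CONST → push 1. Stack: [22, 1]
BINARY_OP * → 22 * 1 = 22. Stack: [22]
STORE_FAST p → p=22. Stack: []
LOAD_FAST_LOAD_FAST a,c → push 9,25. Stack: [9, 25]
BINARY_OP - → 9 - 25 = -16. Stack: [-16]
STORE_FAST p → p=-16. Stack: []
LOAD_FAST_LOAD_FAST b,b → push 22,22. Stack: [22, 22]
BINARY_OP * → 22 * 22 = 484. Stack: [484]
STORE_FAST p → p=484. Stack: []
LOAD_CONST → push 4. Stack: [4]
LOAD_FAST c → push 25. Stack: [4, 25]
BINARY_OP % → 4 % 25 = 4. Stack: [4]
STORE_FAST z → z=4. Stack: []
LOAD_FAST_LOAD_FAST c,b → push 25,22. Stack: [25, 22]
BINARY_OP + → 25 + 22 = 47. Stack: [47]
LOAD_CONST → push 3. Stack: [47, 3]
LOAD_FAST a → push 9. Stack: [47, 3, 9]
BINARY_OP - → 3 - 9 = -6. Stack: [47, -6]
BINARY_OP * → 47 * -6 = -282. Stack: [-282]
STORE_FAST z → z=-282. Stack: []
LOAD_FAST z → push -282. Stack: [-282]
RETURN_VALUE → return -282.

-282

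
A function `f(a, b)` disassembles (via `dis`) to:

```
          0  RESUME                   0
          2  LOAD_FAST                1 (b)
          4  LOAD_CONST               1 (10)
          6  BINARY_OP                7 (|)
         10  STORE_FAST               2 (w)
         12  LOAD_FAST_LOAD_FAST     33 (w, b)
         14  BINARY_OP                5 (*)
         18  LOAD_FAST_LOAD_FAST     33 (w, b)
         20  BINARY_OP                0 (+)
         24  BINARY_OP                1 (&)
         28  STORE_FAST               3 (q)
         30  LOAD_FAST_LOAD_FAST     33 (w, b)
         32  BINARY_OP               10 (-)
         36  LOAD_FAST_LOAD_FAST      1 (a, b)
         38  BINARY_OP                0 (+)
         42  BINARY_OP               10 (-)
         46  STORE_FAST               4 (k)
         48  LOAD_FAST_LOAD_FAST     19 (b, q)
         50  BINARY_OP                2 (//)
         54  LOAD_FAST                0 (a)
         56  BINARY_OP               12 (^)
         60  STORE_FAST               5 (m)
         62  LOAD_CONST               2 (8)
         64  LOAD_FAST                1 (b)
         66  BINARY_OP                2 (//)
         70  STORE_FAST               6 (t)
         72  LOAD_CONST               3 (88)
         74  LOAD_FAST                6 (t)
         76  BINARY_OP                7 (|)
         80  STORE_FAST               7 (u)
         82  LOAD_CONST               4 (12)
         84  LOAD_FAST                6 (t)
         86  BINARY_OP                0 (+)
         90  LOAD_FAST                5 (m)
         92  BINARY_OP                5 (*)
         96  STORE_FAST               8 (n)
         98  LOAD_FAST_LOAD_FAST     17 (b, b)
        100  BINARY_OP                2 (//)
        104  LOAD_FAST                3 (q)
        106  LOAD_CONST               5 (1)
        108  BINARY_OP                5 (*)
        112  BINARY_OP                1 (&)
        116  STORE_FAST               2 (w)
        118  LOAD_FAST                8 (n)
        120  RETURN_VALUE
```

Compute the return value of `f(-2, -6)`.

LOAD_FAST b → push -6. Stack: [-6]
LOAD_CONST → push 10. Stack: [-6, 10]
BINARY_OP | → -6 | 10 = -6. Stack: [-6]
STORE_FAST w → w=-6. Stack: []
LOAD_FAST_LOAD_FAST w,b → push -6,-6. Stack: [-6, -6]
BINARY_OP * → -6 * -6 = 36. Stack: [36]
LOAD_FAST_LOAD_FAST w,b → push -6,-6. Stack: [36, -6, -6]
BINARY_OP + → -6 + -6 = -12. Stack: [36, -12]
BINARY_OP & → 36 & -12 = 36. Stack: [36]
STORE_FAST q → q=36. Stack: []
LOAD_FAST_LOAD_FAST w,b → push -6,-6. Stack: [-6, -6]
BINARY_OP - → -6 - -6 = 0. Stack: [0]
LOAD_FAST_LOAD_FAST a,b → push -2,-6. Stack: [0, -2, -6]
BINARY_OP + → -2 + -6 = -8. Stack: [0, -8]
BINARY_OP - → 0 - -8 = 8. Stack: [8]
STORE_FAST k → k=8. Stack: []
LOAD_FAST_LOAD_FAST b,q → push -6,36. Stack: [-6, 36]
BINARY_OP // → -6 // 36 = -1. Stack: [-1]
LOAD_FAST a → push -2. Stack: [-1, -2]
BINARY_OP ^ → -1 ^ -2 = 1. Stack: [1]
STORE_FAST m → m=1. Stack: []
LOAD_CONST → push 8. Stack: [8]
LOAD_FAST b → push -6. Stack: [8, -6]
BINARY_OP // → 8 // -6 = -2. Stack: [-2]
STORE_FAST t → t=-2. Stack: []
LOAD_CONST → push 88. Stack: [88]
LOAD_FAST t → push -2. Stack: [88, -2]
BINARY_OP | → 88 | -2 = -2. Stack: [-2]
STORE_FAST u → u=-2. Stack: []
LOAD_CONST → push 12. Stack: [12]
LOAD_FAST t → push -2. Stack: [12, -2]
BINARY_OP + → 12 + -2 = 10. Stack: [10]
LOAD_FAST m → push 1. Stack: [10, 1]
BINARY_OP * → 10 * 1 = 10. Stack: [10]
STORE_FAST n → n=10. Stack: []
LOAD_FAST_LOAD_FAST b,b → push -6,-6. Stack: [-6, -6]
BINARY_OP // → -6 // -6 = 1. Stack: [1]
LOAD_FAST q → push 36. Stack: [1, 36]
LOAD_CONST → push 1. Stack: [1, 36, 1]
BINARY_OP * → 36 * 1 = 36. Stack: [1, 36]
BINARY_OP & → 1 & 36 = 0. Stack: [0]
STORE_FAST w → w=0. Stack: []
LOAD_FAST n → push 10. Stack: [10]
RETURN_VALUE → return 10.

10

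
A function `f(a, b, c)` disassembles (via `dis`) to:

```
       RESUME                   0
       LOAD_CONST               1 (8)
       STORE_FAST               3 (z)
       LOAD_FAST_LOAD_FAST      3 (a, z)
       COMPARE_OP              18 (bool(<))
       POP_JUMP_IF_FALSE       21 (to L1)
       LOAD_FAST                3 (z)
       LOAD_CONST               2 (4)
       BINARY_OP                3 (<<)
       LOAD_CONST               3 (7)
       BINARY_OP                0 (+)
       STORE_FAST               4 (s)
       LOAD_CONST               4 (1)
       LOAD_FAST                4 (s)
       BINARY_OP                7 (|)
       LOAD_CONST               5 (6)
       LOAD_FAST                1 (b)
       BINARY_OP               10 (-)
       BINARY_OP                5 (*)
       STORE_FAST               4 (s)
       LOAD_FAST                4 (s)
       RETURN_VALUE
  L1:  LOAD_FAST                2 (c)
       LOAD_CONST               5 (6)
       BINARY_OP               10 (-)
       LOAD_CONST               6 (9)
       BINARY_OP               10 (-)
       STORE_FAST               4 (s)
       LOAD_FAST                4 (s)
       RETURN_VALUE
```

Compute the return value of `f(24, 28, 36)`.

21

LOAD_CONST → push 8. Stack: [8]
STORE_FAST z → z=8. Stack: []
LOAD_FAST_LOAD_FAST a,z → push 24,8. Stack: [24, 8]
COMPARE_OP bool(<) → 24 vs 8 = False. Stack: [False]
POP_JUMP_IF_FALSE → pop False; jump. Stack: []
LOAD_FAST c → push 36. Stack: [36]
LOAD_CONST → push 6. Stack: [36, 6]
BINARY_OP - → 36 - 6 = 30. Stack: [30]
LOAD_CONST → push 9. Stack: [30, 9]
BINARY_OP - → 30 - 9 = 21. Stack: [21]
STORE_FAST s → s=21. Stack: []
LOAD_FAST s → push 21. Stack: [21]
RETURN_VALUE → return 21.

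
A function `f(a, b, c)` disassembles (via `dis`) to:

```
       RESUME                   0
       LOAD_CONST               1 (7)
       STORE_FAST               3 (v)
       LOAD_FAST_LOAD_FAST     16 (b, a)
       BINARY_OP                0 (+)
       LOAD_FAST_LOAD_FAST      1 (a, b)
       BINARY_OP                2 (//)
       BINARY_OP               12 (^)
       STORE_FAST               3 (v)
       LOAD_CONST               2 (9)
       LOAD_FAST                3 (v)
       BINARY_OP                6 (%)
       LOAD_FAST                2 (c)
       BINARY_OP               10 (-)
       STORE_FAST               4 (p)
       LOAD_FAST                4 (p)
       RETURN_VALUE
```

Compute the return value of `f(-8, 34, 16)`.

-34

LOAD_CONST → push 7. Stack: [7]
STORE_FAST v → v=7. Stack: []
LOAD_FAST_LOAD_FAST b,a → push 34,-8. Stack: [34, -8]
BINARY_OP + → 34 + -8 = 26. Stack: [26]
LOAD_FAST_LOAD_FAST a,b → push -8,34. Stack: [26, -8, 34]
BINARY_OP // → -8 // 34 = -1. Stack: [26, -1]
BINARY_OP ^ → 26 ^ -1 = -27. Stack: [-27]
STORE_FAST v → v=-27. Stack: []
LOAD_CONST → push 9. Stack: [9]
LOAD_FAST v → push -27. Stack: [9, -27]
BINARY_OP % → 9 % -27 = -18. Stack: [-18]
LOAD_FAST c → push 16. Stack: [-18, 16]
BINARY_OP - → -18 - 16 = -34. Stack: [-34]
STORE_FAST p → p=-34. Stack: []
LOAD_FAST p → push -34. Stack: [-34]
RETURN_VALUE → return -34.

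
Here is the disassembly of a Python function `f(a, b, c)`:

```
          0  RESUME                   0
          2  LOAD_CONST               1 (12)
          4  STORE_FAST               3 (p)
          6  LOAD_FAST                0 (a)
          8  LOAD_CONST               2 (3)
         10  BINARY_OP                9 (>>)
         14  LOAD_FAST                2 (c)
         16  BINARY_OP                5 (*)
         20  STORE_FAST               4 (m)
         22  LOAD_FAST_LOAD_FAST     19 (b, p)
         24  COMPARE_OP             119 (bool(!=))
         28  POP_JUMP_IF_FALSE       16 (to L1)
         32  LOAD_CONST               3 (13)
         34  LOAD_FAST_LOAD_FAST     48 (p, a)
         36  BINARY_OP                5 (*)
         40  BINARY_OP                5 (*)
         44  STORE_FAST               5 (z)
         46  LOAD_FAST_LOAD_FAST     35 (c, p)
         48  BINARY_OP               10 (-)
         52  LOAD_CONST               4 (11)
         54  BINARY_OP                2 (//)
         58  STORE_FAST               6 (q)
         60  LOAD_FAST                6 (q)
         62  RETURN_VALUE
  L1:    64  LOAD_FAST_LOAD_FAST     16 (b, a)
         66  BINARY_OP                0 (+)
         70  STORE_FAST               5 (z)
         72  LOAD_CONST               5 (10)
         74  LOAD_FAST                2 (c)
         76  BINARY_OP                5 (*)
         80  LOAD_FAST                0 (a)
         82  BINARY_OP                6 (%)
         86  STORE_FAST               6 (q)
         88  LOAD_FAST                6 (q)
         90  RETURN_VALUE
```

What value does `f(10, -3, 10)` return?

-1

LOAD_CONST → push 12. Stack: [12]
STORE_FAST p → p=12. Stack: []
LOAD_FAST a → push 10. Stack: [10]
LOAD_CONST → push 3. Stack: [10, 3]
BINARY_OP >> → 10 >> 3 = 1. Stack: [1]
LOAD_FAST c → push 10. Stack: [1, 10]
BINARY_OP * → 1 * 10 = 10. Stack: [10]
STORE_FAST m → m=10. Stack: []
LOAD_FAST_LOAD_FAST b,p → push -3,12. Stack: [-3, 12]
COMPARE_OP bool(!=) → -3 vs 12 = True. Stack: [True]
POP_JUMP_IF_FALSE → pop True; no jump. Stack: []
LOAD_CONST → push 13. Stack: [13]
LOAD_FAST_LOAD_FAST p,a → push 12,10. Stack: [13, 12, 10]
BINARY_OP * → 12 * 10 = 120. Stack: [13, 120]
BINARY_OP * → 13 * 120 = 1560. Stack: [1560]
STORE_FAST z → z=1560. Stack: []
LOAD_FAST_LOAD_FAST c,p → push 10,12. Stack: [10, 12]
BINARY_OP - → 10 - 12 = -2. Stack: [-2]
LOAD_CONST → push 11. Stack: [-2, 11]
BINARY_OP // → -2 // 11 = -1. Stack: [-1]
STORE_FAST q → q=-1. Stack: []
LOAD_FAST q → push -1. Stack: [-1]
RETURN_VALUE → return -1.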